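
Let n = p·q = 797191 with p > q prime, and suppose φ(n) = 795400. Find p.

971

φ(n) = (p−1)(q−1) = n − (p+q) + 1, so p + q = 797191 − 795400 + 1 = 1792.
p and q are the roots of t² − 1792t + 797191 = 0.
Discriminant: 1792² − 4·797191 = 3211264 − 3188764 = 22500; √22500 = 150.
q = (1792 − 150)/2 = 821, p = (1792 + 150)/2 = 971.
Check: 821 · 971 = 797191.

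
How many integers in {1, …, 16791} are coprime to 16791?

Factor: 16791 = 3 · 29 · 193.
φ(16791) = (3−1) · (29−1) · (193−1) = 2 · 28 · 192 = 10752.

10752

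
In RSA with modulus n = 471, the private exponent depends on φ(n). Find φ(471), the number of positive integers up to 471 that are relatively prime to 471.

312

Factor: 471 = 3 · 157.
φ(471) = (3−1) · (157−1) = 2 · 156 = 312.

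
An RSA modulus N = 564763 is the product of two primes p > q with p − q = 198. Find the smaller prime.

Since p = q + 198, we have 564763 = q(q + 198), so q² + 198q − 564763 = 0.
Discriminant: 198² + 4·564763 = 39204 + 2259052 = 2298256; √2298256 = 1516.
q = (−198 + 1516)/2 = 659, and p = q + 198 = 857.
Check: 659 · 857 = 564763.

659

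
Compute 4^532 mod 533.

139

4^1 ≡ 4 (mod 533)
4^2 ≡ 4^2 = 16 ≡ 16 (mod 533)
4^4 ≡ 16^2 = 256 ≡ 256 (mod 533)
4^8 ≡ 256^2 = 65536 ≡ 510 (mod 533)
4^16 ≡ 510^2 = 260100 ≡ 529 (mod 533)
4^32 ≡ 529^2 = 279841 ≡ 16 (mod 533)
4^64 ≡ 16^2 = 256 ≡ 256 (mod 533)
4^128 ≡ 256^2 = 65536 ≡ 510 (mod 533)
4^256 ≡ 510^2 = 260100 ≡ 529 (mod 533)
4^512 ≡ 529^2 = 279841 ≡ 16 (mod 533)
532 = 512 + 16 + 4 in binary powers of 2.
So 4^532 ≡ 16 · 529 · 256 ≡ 139 (mod 533).
Since 139 ≠ 1, base 4 is a Fermat witness: 533 is composite.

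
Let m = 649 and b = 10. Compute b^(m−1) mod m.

10^1 ≡ 10 (mod 649)
10^2 ≡ 10^2 = 100 ≡ 100 (mod 649)
10^4 ≡ 100^2 = 10000 ≡ 265 (mod 649)
10^8 ≡ 265^2 = 70225 ≡ 133 (mod 649)
10^16 ≡ 133^2 = 17689 ≡ 166 (mod 649)
10^32 ≡ 166^2 = 27556 ≡ 298 (mod 649)
10^64 ≡ 298^2 = 88804 ≡ 540 (mod 649)
10^128 ≡ 540^2 = 291600 ≡ 199 (mod 649)
10^256 ≡ 199^2 = 39601 ≡ 12 (mod 649)
10^512 ≡ 12^2 = 144 ≡ 144 (mod 649)
648 = 512 + 128 + 8 in binary powers of 2.
So 10^648 ≡ 144 · 199 · 133 ≡ 320 (mod 649).
Since 320 ≠ 1, base 10 is a Fermat witness: 649 is composite.

320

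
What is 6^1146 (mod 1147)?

6^1 ≡ 6 (mod 1147)
6^2 ≡ 6^2 = 36 ≡ 36 (mod 1147)
6^4 ≡ 36^2 = 1296 ≡ 149 (mod 1147)
6^8 ≡ 149^2 = 22201 ≡ 408 (mod 1147)
6^16 ≡ 408^2 = 166464 ≡ 149 (mod 1147)
6^32 ≡ 149^2 = 22201 ≡ 408 (mod 1147)
6^64 ≡ 408^2 = 166464 ≡ 149 (mod 1147)
6^128 ≡ 149^2 = 22201 ≡ 408 (mod 1147)
6^256 ≡ 408^2 = 166464 ≡ 149 (mod 1147)
6^512 ≡ 149^2 = 22201 ≡ 408 (mod 1147)
6^1024 ≡ 408^2 = 166464 ≡ 149 (mod 1147)
1146 = 1024 + 64 + 32 + 16 + 8 + 2 in binary powers of 2.
So 6^1146 ≡ 149 · 149 · 408 · 149 · 408 · 36 ≡ 776 (mod 1147).
Since 776 ≠ 1, base 6 is a Fermat witness: 1147 is composite.

776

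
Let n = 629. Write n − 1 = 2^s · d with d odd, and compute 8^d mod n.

629 − 1 = 628 = 2^2 · 157, so d = 157.
8^1 ≡ 8 (mod 629)
8^2 ≡ 8^2 = 64 ≡ 64 (mod 629)
8^4 ≡ 64^2 = 4096 ≡ 322 (mod 629)
8^8 ≡ 322^2 = 103684 ≡ 528 (mod 629)
8^16 ≡ 528^2 = 278784 ≡ 137 (mod 629)
8^32 ≡ 137^2 = 18769 ≡ 528 (mod 629)
8^64 ≡ 528^2 = 278784 ≡ 137 (mod 629)
8^128 ≡ 137^2 = 18769 ≡ 528 (mod 629)
157 = 128 + 16 + 8 + 4 + 1 in binary powers of 2.
So 8^157 ≡ 528 · 137 · 528 · 322 · 8 ≡ 230 (mod 629).
Squaring chain: 230 → 64; never reaches −1, so base 8 is a Miller–Rabin witness that 629 is composite.

230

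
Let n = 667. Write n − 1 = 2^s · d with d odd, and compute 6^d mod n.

667 − 1 = 666 = 2^1 · 333, so d = 333.
6^1 ≡ 6 (mod 667)
6^2 ≡ 6^2 = 36 ≡ 36 (mod 667)
6^4 ≡ 36^2 = 1296 ≡ 629 (mod 667)
6^8 ≡ 629^2 = 395641 ≡ 110 (mod 667)
6^16 ≡ 110^2 = 12100 ≡ 94 (mod 667)
6^32 ≡ 94^2 = 8836 ≡ 165 (mod 667)
6^64 ≡ 165^2 = 27225 ≡ 545 (mod 667)
6^128 ≡ 545^2 = 297025 ≡ 210 (mod 667)
6^256 ≡ 210^2 = 44100 ≡ 78 (mod 667)
333 = 256 + 64 + 8 + 4 + 1 in binary powers of 2.
So 6^333 ≡ 78 · 545 · 110 · 629 · 6 ≡ 9 (mod 667).
Squaring chain: 9; never reaches −1, so base 6 is a Miller–Rabin witness that 667 is composite.

9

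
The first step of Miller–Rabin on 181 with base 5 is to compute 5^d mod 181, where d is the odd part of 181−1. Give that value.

1

181 − 1 = 180 = 2^2 · 45, so d = 45.
5^1 ≡ 5 (mod 181)
5^2 ≡ 5^2 = 25 ≡ 25 (mod 181)
5^4 ≡ 25^2 = 625 ≡ 82 (mod 181)
5^8 ≡ 82^2 = 6724 ≡ 27 (mod 181)
5^16 ≡ 27^2 = 729 ≡ 5 (mod 181)
5^32 ≡ 5^2 = 25 ≡ 25 (mod 181)
45 = 32 + 8 + 4 + 1 in binary powers of 2.
So 5^45 ≡ 25 · 27 · 82 · 5 ≡ 1 (mod 181).
Since 5^d ≡ 1 (mod 181), base 5 does not prove 181 composite.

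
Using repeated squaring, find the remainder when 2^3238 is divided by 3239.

2^1 ≡ 2 (mod 3239)
2^2 ≡ 2^2 = 4 ≡ 4 (mod 3239)
2^4 ≡ 4^2 = 16 ≡ 16 (mod 3239)
2^8 ≡ 16^2 = 256 ≡ 256 (mod 3239)
2^16 ≡ 256^2 = 65536 ≡ 756 (mod 3239)
2^32 ≡ 756^2 = 571536 ≡ 1472 (mod 3239)
2^64 ≡ 1472^2 = 2166784 ≡ 3132 (mod 3239)
2^128 ≡ 3132^2 = 9809424 ≡ 1732 (mod 3239)
2^256 ≡ 1732^2 = 2999824 ≡ 510 (mod 3239)
2^512 ≡ 510^2 = 260100 ≡ 980 (mod 3239)
2^1024 ≡ 980^2 = 960400 ≡ 1656 (mod 3239)
2^2048 ≡ 1656^2 = 2742336 ≡ 2142 (mod 3239)
3238 = 2048 + 1024 + 128 + 32 + 4 + 2 in binary powers of 2.
So 2^3238 ≡ 2142 · 1656 · 1732 · 1472 · 16 · 4 ≡ 318 (mod 3239).
Since 318 ≠ 1, base 2 is a Fermat witness: 3239 is composite.

318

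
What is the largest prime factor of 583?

583 = 11 · 53
53 is prime.
So 583 = 11 · 53; the largest prime factor is 53.

53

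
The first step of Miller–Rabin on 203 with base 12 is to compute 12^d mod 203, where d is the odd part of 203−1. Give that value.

203 − 1 = 202 = 2^1 · 101, so d = 101.
12^1 ≡ 12 (mod 203)
12^2 ≡ 12^2 = 144 ≡ 144 (mod 203)
12^4 ≡ 144^2 = 20736 ≡ 30 (mod 203)
12^8 ≡ 30^2 = 900 ≡ 88 (mod 203)
12^16 ≡ 88^2 = 7744 ≡ 30 (mod 203)
12^32 ≡ 30^2 = 900 ≡ 88 (mod 203)
12^64 ≡ 88^2 = 7744 ≡ 30 (mod 203)
101 = 64 + 32 + 4 + 1 in binary powers of 2.
So 12^101 ≡ 30 · 88 · 30 · 12 ≡ 157 (mod 203).
Squaring chain: 157; never reaches −1, so base 12 is a Miller–Rabin witness that 203 is composite.

157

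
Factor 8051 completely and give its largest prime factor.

97

8051 = 83 · 97
97 is prime.
So 8051 = 83 · 97; the largest prime factor is 97.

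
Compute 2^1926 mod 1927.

2^1 ≡ 2 (mod 1927)
2^2 ≡ 2^2 = 4 ≡ 4 (mod 1927)
2^4 ≡ 4^2 = 16 ≡ 16 (mod 1927)
2^8 ≡ 16^2 = 256 ≡ 256 (mod 1927)
2^16 ≡ 256^2 = 65536 ≡ 18 (mod 1927)
2^32 ≡ 18^2 = 324 ≡ 324 (mod 1927)
2^64 ≡ 324^2 = 104976 ≡ 918 (mod 1927)
2^128 ≡ 918^2 = 842724 ≡ 625 (mod 1927)
2^256 ≡ 625^2 = 390625 ≡ 1371 (mod 1927)
2^512 ≡ 1371^2 = 1879641 ≡ 816 (mod 1927)
2^1024 ≡ 816^2 = 665856 ≡ 1041 (mod 1927)
1926 = 1024 + 512 + 256 + 128 + 4 + 2 in binary powers of 2.
So 2^1926 ≡ 1041 · 816 · 1371 · 625 · 16 · 4 ≡ 1540 (mod 1927).
Since 1540 ≠ 1, base 2 is a Fermat witness: 1927 is composite.

1540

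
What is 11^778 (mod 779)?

11^1 ≡ 11 (mod 779)
11^2 ≡ 11^2 = 121 ≡ 121 (mod 779)
11^4 ≡ 121^2 = 14641 ≡ 619 (mod 779)
11^8 ≡ 619^2 = 383161 ≡ 672 (mod 779)
11^16 ≡ 672^2 = 451584 ≡ 543 (mod 779)
11^32 ≡ 543^2 = 294849 ≡ 387 (mod 779)
11^64 ≡ 387^2 = 149769 ≡ 201 (mod 779)
11^128 ≡ 201^2 = 40401 ≡ 672 (mod 779)
11^256 ≡ 672^2 = 451584 ≡ 543 (mod 779)
11^512 ≡ 543^2 = 294849 ≡ 387 (mod 779)
778 = 512 + 256 + 8 + 2 in binary powers of 2.
So 11^778 ≡ 387 · 543 · 672 · 121 ≡ 144 (mod 779).
Since 144 ≠ 1, base 11 is a Fermat witness: 779 is composite.

144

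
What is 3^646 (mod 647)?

1

3^1 ≡ 3 (mod 647)
3^2 ≡ 3^2 = 9 ≡ 9 (mod 647)
3^4 ≡ 9^2 = 81 ≡ 81 (mod 647)
3^8 ≡ 81^2 = 6561 ≡ 91 (mod 647)
3^16 ≡ 91^2 = 8281 ≡ 517 (mod 647)
3^32 ≡ 517^2 = 267289 ≡ 78 (mod 647)
3^64 ≡ 78^2 = 6084 ≡ 261 (mod 647)
3^128 ≡ 261^2 = 68121 ≡ 186 (mod 647)
3^256 ≡ 186^2 = 34596 ≡ 305 (mod 647)
3^512 ≡ 305^2 = 93025 ≡ 504 (mod 647)
646 = 512 + 128 + 4 + 2 in binary powers of 2.
So 3^646 ≡ 504 · 186 · 81 · 9 ≡ 1 (mod 647).
Since the result is 1, base 3 gives no evidence that 647 is composite.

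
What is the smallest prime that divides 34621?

34621 is odd.
Digit sum 16, not divisible by 3.
Ends in 1: not divisible by 5.
7: 34621 = 7·4945 + 6
11: 34621 = 11·3147 + 4
13: 34621 = 13·2663 + 2
17: 34621 = 17·2036 + 9
19: 34621 = 19·1822 + 3
23: 34621 = 23·1505 + 6
29: 34621 = 29·1193 + 24
31: 34621 = 31·1116 + 25
37: 34621 = 37·935 + 26
41: 34621 = 41·844 + 17
43: 34621 = 43·805 + 6
47: 34621 = 47·736 + 29
53: 34621 = 53·653 + 12
59: 34621 = 59·586 + 47
61: 34621 = 61·567 + 34
67: 34621 = 67·516 + 49
71: 34621 = 71·487 + 44
73: 34621 = 73·474 + 19
79: 34621 = 79·438 + 19
83: 34621 = 83·417 + 10
89: 34621 = 89·389

89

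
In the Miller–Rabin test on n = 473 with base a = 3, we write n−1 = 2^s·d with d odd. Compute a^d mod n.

473 − 1 = 472 = 2^3 · 59, so d = 59.
3^1 ≡ 3 (mod 473)
3^2 ≡ 3^2 = 9 ≡ 9 (mod 473)
3^4 ≡ 9^2 = 81 ≡ 81 (mod 473)
3^8 ≡ 81^2 = 6561 ≡ 412 (mod 473)
3^16 ≡ 412^2 = 169744 ≡ 410 (mod 473)
3^32 ≡ 410^2 = 168100 ≡ 185 (mod 473)
59 = 32 + 16 + 8 + 2 + 1 in binary powers of 2.
So 3^59 ≡ 185 · 410 · 412 · 9 · 3 ≡ 26 (mod 473).
Squaring chain: 26 → 203 → 58; never reaches −1, so base 3 is a Miller–Rabin witness that 473 is composite.

26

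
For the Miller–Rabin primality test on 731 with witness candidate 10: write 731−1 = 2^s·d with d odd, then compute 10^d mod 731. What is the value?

232

731 − 1 = 730 = 2^1 · 365, so d = 365.
10^1 ≡ 10 (mod 731)
10^2 ≡ 10^2 = 100 ≡ 100 (mod 731)
10^4 ≡ 100^2 = 10000 ≡ 497 (mod 731)
10^8 ≡ 497^2 = 247009 ≡ 662 (mod 731)
10^16 ≡ 662^2 = 438244 ≡ 375 (mod 731)
10^32 ≡ 375^2 = 140625 ≡ 273 (mod 731)
10^64 ≡ 273^2 = 74529 ≡ 698 (mod 731)
10^128 ≡ 698^2 = 487204 ≡ 358 (mod 731)
10^256 ≡ 358^2 = 128164 ≡ 239 (mod 731)
365 = 256 + 64 + 32 + 8 + 4 + 1 in binary powers of 2.
So 10^365 ≡ 239 · 698 · 273 · 662 · 497 · 10 ≡ 232 (mod 731).
Squaring chain: 232; never reaches −1, so base 10 is a Miller–Rabin witness that 731 is composite.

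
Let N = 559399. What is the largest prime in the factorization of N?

559399 = 73 · 7663
7663 = 79 · 97
97 is prime.
So 559399 = 73 · 79 · 97; the largest prime factor is 97.

97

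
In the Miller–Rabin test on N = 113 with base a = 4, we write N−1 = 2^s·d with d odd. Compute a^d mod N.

113 − 1 = 112 = 2^4 · 7, so d = 7.
4^1 ≡ 4 (mod 113)
4^2 ≡ 4^2 = 16 ≡ 16 (mod 113)
4^4 ≡ 16^2 = 256 ≡ 30 (mod 113)
7 = 4 + 2 + 1 in binary powers of 2.
So 4^7 ≡ 30 · 16 · 4 ≡ 112 (mod 113).
Since 4^d ≡ 112 (mod 113), base 4 does not prove 113 composite.

112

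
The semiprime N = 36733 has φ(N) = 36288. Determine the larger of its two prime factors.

337

φ(n) = (p−1)(q−1) = n − (p+q) + 1, so p + q = 36733 − 36288 + 1 = 446.
p and q are the roots of t² − 446t + 36733 = 0.
Discriminant: 446² − 4·36733 = 198916 − 146932 = 51984; √51984 = 228.
q = (446 − 228)/2 = 109, p = (446 + 228)/2 = 337.
Check: 109 · 337 = 36733.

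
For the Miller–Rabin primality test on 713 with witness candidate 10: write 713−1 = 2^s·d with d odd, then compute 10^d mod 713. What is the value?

713 − 1 = 712 = 2^3 · 89, so d = 89.
10^1 ≡ 10 (mod 713)
10^2 ≡ 10^2 = 100 ≡ 100 (mod 713)
10^4 ≡ 100^2 = 10000 ≡ 18 (mod 713)
10^8 ≡ 18^2 = 324 ≡ 324 (mod 713)
10^16 ≡ 324^2 = 104976 ≡ 165 (mod 713)
10^32 ≡ 165^2 = 27225 ≡ 131 (mod 713)
10^64 ≡ 131^2 = 17161 ≡ 49 (mod 713)
89 = 64 + 16 + 8 + 1 in binary powers of 2.
So 10^89 ≡ 49 · 165 · 324 · 10 ≡ 493 (mod 713).
Squaring chain: 493 → 629 → 639; never reaches −1, so base 10 is a Miller–Rabin witness that 713 is composite.

493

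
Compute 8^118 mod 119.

106

8^1 ≡ 8 (mod 119)
8^2 ≡ 8^2 = 64 ≡ 64 (mod 119)
8^4 ≡ 64^2 = 4096 ≡ 50 (mod 119)
8^8 ≡ 50^2 = 2500 ≡ 1 (mod 119)
8^16 ≡ 1^2 = 1 ≡ 1 (mod 119)
8^32 ≡ 1^2 = 1 ≡ 1 (mod 119)
8^64 ≡ 1^2 = 1 ≡ 1 (mod 119)
118 = 64 + 32 + 16 + 4 + 2 in binary powers of 2.
So 8^118 ≡ 1 · 1 · 1 · 50 · 64 ≡ 106 (mod 119).
Since 106 ≠ 1, base 8 is a Fermat witness: 119 is composite.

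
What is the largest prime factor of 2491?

53

2491 = 47 · 53
53 is prime.
So 2491 = 47 · 53; the largest prime factor is 53.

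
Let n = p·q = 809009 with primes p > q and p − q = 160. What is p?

983

Since p = q + 160, we have 809009 = q(q + 160), so q² + 160q − 809009 = 0.
Discriminant: 160² + 4·809009 = 25600 + 3236036 = 3261636; √3261636 = 1806.
q = (−160 + 1806)/2 = 823, and p = q + 160 = 983.
Check: 823 · 983 = 809009.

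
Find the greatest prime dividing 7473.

7473 = 3 · 2491
2491 = 47 · 53
53 is prime.
So 7473 = 3 · 47 · 53; the largest prime factor is 53.

53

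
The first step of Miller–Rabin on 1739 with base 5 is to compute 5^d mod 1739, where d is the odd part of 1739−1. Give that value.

609

1739 − 1 = 1738 = 2^1 · 869, so d = 869.
5^1 ≡ 5 (mod 1739)
5^2 ≡ 5^2 = 25 ≡ 25 (mod 1739)
5^4 ≡ 25^2 = 625 ≡ 625 (mod 1739)
5^8 ≡ 625^2 = 390625 ≡ 1089 (mod 1739)
5^16 ≡ 1089^2 = 1185921 ≡ 1662 (mod 1739)
5^32 ≡ 1662^2 = 2762244 ≡ 712 (mod 1739)
5^64 ≡ 712^2 = 506944 ≡ 895 (mod 1739)
5^128 ≡ 895^2 = 801025 ≡ 1085 (mod 1739)
5^256 ≡ 1085^2 = 1177225 ≡ 1661 (mod 1739)
5^512 ≡ 1661^2 = 2758921 ≡ 867 (mod 1739)
869 = 512 + 256 + 64 + 32 + 4 + 1 in binary powers of 2.
So 5^869 ≡ 867 · 1661 · 895 · 712 · 625 · 5 ≡ 609 (mod 1739).
Squaring chain: 609; never reaches −1, so base 5 is a Miller–Rabin witness that 1739 is composite.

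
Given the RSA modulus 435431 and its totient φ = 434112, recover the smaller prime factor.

647

φ(n) = (p−1)(q−1) = n − (p+q) + 1, so p + q = 435431 − 434112 + 1 = 1320.
p and q are the roots of t² − 1320t + 435431 = 0.
Discriminant: 1320² − 4·435431 = 1742400 − 1741724 = 676; √676 = 26.
q = (1320 − 26)/2 = 647, p = (1320 + 26)/2 = 673.
Check: 647 · 673 = 435431.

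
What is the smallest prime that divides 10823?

10823 is odd.
Digit sum 14, not divisible by 3.
Ends in 3: not divisible by 5.
7: 10823 = 7·1546 + 1
11: 10823 = 11·983 + 10
13: 10823 = 13·832 + 7
17: 10823 = 17·636 + 11
19: 10823 = 19·569 + 12
23: 10823 = 23·470 + 13
29: 10823 = 29·373 + 6
31: 10823 = 31·349 + 4
37: 10823 = 37·292 + 19
41: 10823 = 41·263 + 40
43: 10823 = 43·251 + 30
47: 10823 = 47·230 + 13
53: 10823 = 53·204 + 11
59: 10823 = 59·183 + 26
61: 10823 = 61·177 + 26
67: 10823 = 67·161 + 36
71: 10823 = 71·152 + 31
73: 10823 = 73·148 + 19
79: 10823 = 79·137

79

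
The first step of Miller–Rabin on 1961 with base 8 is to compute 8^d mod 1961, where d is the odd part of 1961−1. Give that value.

393

1961 − 1 = 1960 = 2^3 · 245, so d = 245.
8^1 ≡ 8 (mod 1961)
8^2 ≡ 8^2 = 64 ≡ 64 (mod 1961)
8^4 ≡ 64^2 = 4096 ≡ 174 (mod 1961)
8^8 ≡ 174^2 = 30276 ≡ 861 (mod 1961)
8^16 ≡ 861^2 = 741321 ≡ 63 (mod 1961)
8^32 ≡ 63^2 = 3969 ≡ 47 (mod 1961)
8^64 ≡ 47^2 = 2209 ≡ 248 (mod 1961)
8^128 ≡ 248^2 = 61504 ≡ 713 (mod 1961)
245 = 128 + 64 + 32 + 16 + 4 + 1 in binary powers of 2.
So 8^245 ≡ 713 · 248 · 47 · 63 · 174 · 8 ≡ 393 (mod 1961).
Squaring chain: 393 → 1491 → 1268; never reaches −1, so base 8 is a Miller–Rabin witness that 1961 is composite.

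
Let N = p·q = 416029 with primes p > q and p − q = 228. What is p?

Since p = q + 228, we have 416029 = q(q + 228), so q² + 228q − 416029 = 0.
Discriminant: 228² + 4·416029 = 51984 + 1664116 = 1716100; √1716100 = 1310.
q = (−228 + 1310)/2 = 541, and p = q + 228 = 769.
Check: 541 · 769 = 416029.

769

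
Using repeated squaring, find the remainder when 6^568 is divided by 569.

1

6^1 ≡ 6 (mod 569)
6^2 ≡ 6^2 = 36 ≡ 36 (mod 569)
6^4 ≡ 36^2 = 1296 ≡ 158 (mod 569)
6^8 ≡ 158^2 = 24964 ≡ 497 (mod 569)
6^16 ≡ 497^2 = 247009 ≡ 63 (mod 569)
6^32 ≡ 63^2 = 3969 ≡ 555 (mod 569)
6^64 ≡ 555^2 = 308025 ≡ 196 (mod 569)
6^128 ≡ 196^2 = 38416 ≡ 293 (mod 569)
6^256 ≡ 293^2 = 85849 ≡ 499 (mod 569)
6^512 ≡ 499^2 = 249001 ≡ 348 (mod 569)
568 = 512 + 32 + 16 + 8 in binary powers of 2.
So 6^568 ≡ 348 · 555 · 63 · 497 ≡ 1 (mod 569).
Since the result is 1, base 6 gives no evidence that 569 is composite.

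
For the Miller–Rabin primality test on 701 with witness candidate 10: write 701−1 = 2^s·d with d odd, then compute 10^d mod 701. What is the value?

701 − 1 = 700 = 2^2 · 175, so d = 175.
10^1 ≡ 10 (mod 701)
10^2 ≡ 10^2 = 100 ≡ 100 (mod 701)
10^4 ≡ 100^2 = 10000 ≡ 186 (mod 701)
10^8 ≡ 186^2 = 34596 ≡ 247 (mod 701)
10^16 ≡ 247^2 = 61009 ≡ 22 (mod 701)
10^32 ≡ 22^2 = 484 ≡ 484 (mod 701)
10^64 ≡ 484^2 = 234256 ≡ 122 (mod 701)
10^128 ≡ 122^2 = 14884 ≡ 163 (mod 701)
175 = 128 + 32 + 8 + 4 + 2 + 1 in binary powers of 2.
So 10^175 ≡ 163 · 484 · 247 · 186 · 100 · 10 ≡ 135 (mod 701).
Squaring chain: 135 → 700; reaches −1, so base 10 does not prove 701 composite.

135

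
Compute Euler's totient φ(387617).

Factor: 387617 = 17 · 151^2.
φ(387617) = (17−1) · 151^1·(151−1) = 16 · 22650 = 362400.

362400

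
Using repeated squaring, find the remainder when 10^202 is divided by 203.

10^1 ≡ 10 (mod 203)
10^2 ≡ 10^2 = 100 ≡ 100 (mod 203)
10^4 ≡ 100^2 = 10000 ≡ 53 (mod 203)
10^8 ≡ 53^2 = 2809 ≡ 170 (mod 203)
10^16 ≡ 170^2 = 28900 ≡ 74 (mod 203)
10^32 ≡ 74^2 = 5476 ≡ 198 (mod 203)
10^64 ≡ 198^2 = 39204 ≡ 25 (mod 203)
10^128 ≡ 25^2 = 625 ≡ 16 (mod 203)
202 = 128 + 64 + 8 + 2 in binary powers of 2.
So 10^202 ≡ 16 · 25 · 170 · 100 ≡ 109 (mod 203).
Since 109 ≠ 1, base 10 is a Fermat witness: 203 is composite.

109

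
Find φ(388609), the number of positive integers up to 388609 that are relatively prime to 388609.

Factor: 388609 = 13 · 167 · 179.
φ(388609) = (13−1) · (167−1) · (179−1) = 12 · 166 · 178 = 354576.

354576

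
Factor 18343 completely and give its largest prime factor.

83

18343 = 13 · 1411
1411 = 17 · 83
83 is prime.
So 18343 = 13 · 17 · 83; the largest prime factor is 83.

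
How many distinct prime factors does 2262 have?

4

2262 = 2 · 1131
1131 = 3 · 377
377 = 13 · 29
2262 = 2 · 3 · 13 · 29, which has 4 distinct prime factors.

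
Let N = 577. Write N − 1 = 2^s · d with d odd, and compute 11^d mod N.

263

577 − 1 = 576 = 2^6 · 9, so d = 9.
11^1 ≡ 11 (mod 577)
11^2 ≡ 11^2 = 121 ≡ 121 (mod 577)
11^4 ≡ 121^2 = 14641 ≡ 216 (mod 577)
11^8 ≡ 216^2 = 46656 ≡ 496 (mod 577)
9 = 8 + 1 in binary powers of 2.
So 11^9 ≡ 496 · 11 ≡ 263 (mod 577).
Squaring chain: 263 → 506 → 425 → 24 → 576 → 1; reaches −1, so base 11 does not prove 577 composite.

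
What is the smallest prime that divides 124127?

124127 is odd.
Digit sum 17, not divisible by 3.
Ends in 7: not divisible by 5.
7: 124127 = 7·17732 + 3
11: 124127 = 11·11284 + 3
13: 124127 = 13·9548 + 3
17: 124127 = 17·7301 + 10
19: 124127 = 19·6533

19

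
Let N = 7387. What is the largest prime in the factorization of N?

7387 = 83 · 89
89 is prime.
So 7387 = 83 · 89; the largest prime factor is 89.

89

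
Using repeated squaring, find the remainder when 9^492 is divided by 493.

9^1 ≡ 9 (mod 493)
9^2 ≡ 9^2 = 81 ≡ 81 (mod 493)
9^4 ≡ 81^2 = 6561 ≡ 152 (mod 493)
9^8 ≡ 152^2 = 23104 ≡ 426 (mod 493)
9^16 ≡ 426^2 = 181476 ≡ 52 (mod 493)
9^32 ≡ 52^2 = 2704 ≡ 239 (mod 493)
9^64 ≡ 239^2 = 57121 ≡ 426 (mod 493)
9^128 ≡ 426^2 = 181476 ≡ 52 (mod 493)
9^256 ≡ 52^2 = 2704 ≡ 239 (mod 493)
492 = 256 + 128 + 64 + 32 + 8 + 4 in binary powers of 2.
So 9^492 ≡ 239 · 52 · 426 · 239 · 426 · 152 ≡ 458 (mod 493).
Since 458 ≠ 1, base 9 is a Fermat witness: 493 is composite.

458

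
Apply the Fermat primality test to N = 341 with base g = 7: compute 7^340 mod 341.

7^1 ≡ 7 (mod 341)
7^2 ≡ 7^2 = 49 ≡ 49 (mod 341)
7^4 ≡ 49^2 = 2401 ≡ 14 (mod 341)
7^8 ≡ 14^2 = 196 ≡ 196 (mod 341)
7^16 ≡ 196^2 = 38416 ≡ 224 (mod 341)
7^32 ≡ 224^2 = 50176 ≡ 49 (mod 341)
7^64 ≡ 49^2 = 2401 ≡ 14 (mod 341)
7^128 ≡ 14^2 = 196 ≡ 196 (mod 341)
7^256 ≡ 196^2 = 38416 ≡ 224 (mod 341)
340 = 256 + 64 + 16 + 4 in binary powers of 2.
So 7^340 ≡ 224 · 14 · 224 · 14 ≡ 56 (mod 341).
Since 56 ≠ 1, base 7 is a Fermat witness: 341 is composite.

56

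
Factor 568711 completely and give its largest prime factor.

97

568711 = 11 · 51701
51701 = 13 · 3977
3977 = 41 · 97
97 is prime.
So 568711 = 11 · 13 · 41 · 97; the largest prime factor is 97.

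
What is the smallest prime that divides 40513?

11

40513 is odd.
Digit sum 13, not divisible by 3.
Ends in 3: not divisible by 5.
7: 40513 = 7·5787 + 4
11: 40513 = 11·3683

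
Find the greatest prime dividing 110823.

53

110823 = 3 · 36941
36941 = 17 · 2173
2173 = 41 · 53
53 is prime.
So 110823 = 3 · 17 · 41 · 53; the largest prime factor is 53.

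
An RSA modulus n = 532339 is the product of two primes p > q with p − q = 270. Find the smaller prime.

607

Since p = q + 270, we have 532339 = q(q + 270), so q² + 270q − 532339 = 0.
Discriminant: 270² + 4·532339 = 72900 + 2129356 = 2202256; √2202256 = 1484.
q = (−270 + 1484)/2 = 607, and p = q + 270 = 877.
Check: 607 · 877 = 532339.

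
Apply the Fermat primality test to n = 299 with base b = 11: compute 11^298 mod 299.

127

11^1 ≡ 11 (mod 299)
11^2 ≡ 11^2 = 121 ≡ 121 (mod 299)
11^4 ≡ 121^2 = 14641 ≡ 289 (mod 299)
11^8 ≡ 289^2 = 83521 ≡ 100 (mod 299)
11^16 ≡ 100^2 = 10000 ≡ 133 (mod 299)
11^32 ≡ 133^2 = 17689 ≡ 48 (mod 299)
11^64 ≡ 48^2 = 2304 ≡ 211 (mod 299)
11^128 ≡ 211^2 = 44521 ≡ 269 (mod 299)
11^256 ≡ 269^2 = 72361 ≡ 3 (mod 299)
298 = 256 + 32 + 8 + 2 in binary powers of 2.
So 11^298 ≡ 3 · 48 · 100 · 121 ≡ 127 (mod 299).
Since 127 ≠ 1, base 11 is a Fermat witness: 299 is composite.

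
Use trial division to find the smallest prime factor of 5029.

5029 is odd.
Digit sum 16, not divisible by 3.
Ends in 9: not divisible by 5.
7: 5029 = 7·718 + 3
11: 5029 = 11·457 + 2
13: 5029 = 13·386 + 11
17: 5029 = 17·295 + 14
19: 5029 = 19·264 + 13
23: 5029 = 23·218 + 15
29: 5029 = 29·173 + 12
31: 5029 = 31·162 + 7
37: 5029 = 37·135 + 34
41: 5029 = 41·122 + 27
43: 5029 = 43·116 + 41
47: 5029 = 47·107

47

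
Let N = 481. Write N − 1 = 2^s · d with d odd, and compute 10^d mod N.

38

481 − 1 = 480 = 2^5 · 15, so d = 15.
10^1 ≡ 10 (mod 481)
10^2 ≡ 10^2 = 100 ≡ 100 (mod 481)
10^4 ≡ 100^2 = 10000 ≡ 380 (mod 481)
10^8 ≡ 380^2 = 144400 ≡ 100 (mod 481)
15 = 8 + 4 + 2 + 1 in binary powers of 2.
So 10^15 ≡ 100 · 380 · 100 · 10 ≡ 38 (mod 481).
Squaring chain: 38 → 1 → 1 → 1 → 1; never reaches −1, so base 10 is a Miller–Rabin witness that 481 is composite.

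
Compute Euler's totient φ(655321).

629280

Factor: 655321 = 47 · 73 · 191.
φ(655321) = (47−1) · (73−1) · (191−1) = 46 · 72 · 190 = 629280.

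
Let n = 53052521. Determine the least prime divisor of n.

53052521 is odd.
Digit sum 23, not divisible by 3.
Ends in 1: not divisible by 5.
7: 53052521 = 7·7578931 + 4
11: 53052521 = 11·4822956 + 5
13: 53052521 = 13·4080963 + 2
17: 53052521 = 17·3120736 + 9
19: 53052521 = 19·2792237 + 18
23: 53052521 = 23·2306631 + 8
29: 53052521 = 29·1829397 + 8
31: 53052521 = 31·1711371 + 20
37: 53052521 = 37·1433851 + 34
41: 53052521 = 41·1293963 + 38
43: 53052521 = 43·1233779 + 24
47: 53052521 = 47·1128777 + 2
53: 53052521 = 53·1000990 + 51
59: 53052521 = 59·899195 + 16
61: 53052521 = 61·869713 + 28
67: 53052521 = 67·791828 + 45
71: 53052521 = 71·747218 + 43
73: 53052521 = 73·726746 + 63
79: 53052521 = 79·671550 + 71
83: 53052521 = 83·639187

83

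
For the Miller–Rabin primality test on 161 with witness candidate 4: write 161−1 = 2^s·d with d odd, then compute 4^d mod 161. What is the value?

58

161 − 1 = 160 = 2^5 · 5, so d = 5.
4^1 ≡ 4 (mod 161)
4^2 ≡ 4^2 = 16 ≡ 16 (mod 161)
4^4 ≡ 16^2 = 256 ≡ 95 (mod 161)
5 = 4 + 1 in binary powers of 2.
So 4^5 ≡ 95 · 4 ≡ 58 (mod 161).
Squaring chain: 58 → 144 → 128 → 123 → 156; never reaches −1, so base 4 is a Miller–Rabin witness that 161 is composite.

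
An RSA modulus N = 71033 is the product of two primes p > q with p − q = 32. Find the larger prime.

Since p = q + 32, we have 71033 = q(q + 32), so q² + 32q − 71033 = 0.
Discriminant: 32² + 4·71033 = 1024 + 284132 = 285156; √285156 = 534.
q = (−32 + 534)/2 = 251, and p = q + 32 = 283.
Check: 251 · 283 = 71033.

283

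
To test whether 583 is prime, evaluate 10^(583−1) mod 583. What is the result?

10^1 ≡ 10 (mod 583)
10^2 ≡ 10^2 = 100 ≡ 100 (mod 583)
10^4 ≡ 100^2 = 10000 ≡ 89 (mod 583)
10^8 ≡ 89^2 = 7921 ≡ 342 (mod 583)
10^16 ≡ 342^2 = 116964 ≡ 364 (mod 583)
10^32 ≡ 364^2 = 132496 ≡ 155 (mod 583)
10^64 ≡ 155^2 = 24025 ≡ 122 (mod 583)
10^128 ≡ 122^2 = 14884 ≡ 309 (mod 583)
10^256 ≡ 309^2 = 95481 ≡ 452 (mod 583)
10^512 ≡ 452^2 = 204304 ≡ 254 (mod 583)
582 = 512 + 64 + 4 + 2 in binary powers of 2.
So 10^582 ≡ 254 · 122 · 89 · 100 ≡ 386 (mod 583).
Since 386 ≠ 1, base 10 is a Fermat witness: 583 is composite.

386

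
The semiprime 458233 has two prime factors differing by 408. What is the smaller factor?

Since p = q + 408, we have 458233 = q(q + 408), so q² + 408q − 458233 = 0.
Discriminant: 408² + 4·458233 = 166464 + 1832932 = 1999396; √1999396 = 1414.
q = (−408 + 1414)/2 = 503, and p = q + 408 = 911.
Check: 503 · 911 = 458233.

503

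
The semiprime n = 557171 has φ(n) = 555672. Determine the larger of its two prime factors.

φ(n) = (p−1)(q−1) = n − (p+q) + 1, so p + q = 557171 − 555672 + 1 = 1500.
p and q are the roots of t² − 1500t + 557171 = 0.
Discriminant: 1500² − 4·557171 = 2250000 − 2228684 = 21316; √21316 = 146.
q = (1500 − 146)/2 = 677, p = (1500 + 146)/2 = 823.
Check: 677 · 823 = 557171.

823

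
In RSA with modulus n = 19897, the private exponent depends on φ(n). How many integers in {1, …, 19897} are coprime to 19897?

19600

Factor: 19897 = 101 · 197.
φ(19897) = (101−1) · (197−1) = 100 · 196 = 19600.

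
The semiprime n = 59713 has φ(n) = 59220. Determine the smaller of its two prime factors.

211

φ(n) = (p−1)(q−1) = n − (p+q) + 1, so p + q = 59713 − 59220 + 1 = 494.
p and q are the roots of t² − 494t + 59713 = 0.
Discriminant: 494² − 4·59713 = 244036 − 238852 = 5184; √5184 = 72.
q = (494 − 72)/2 = 211, p = (494 + 72)/2 = 283.
Check: 211 · 283 = 59713.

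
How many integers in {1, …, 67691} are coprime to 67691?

Factor: 67691 = 13 · 41 · 127.
φ(67691) = (13−1) · (41−1) · (127−1) = 12 · 40 · 126 = 60480.

60480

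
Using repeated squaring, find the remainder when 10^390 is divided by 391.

349

10^1 ≡ 10 (mod 391)
10^2 ≡ 10^2 = 100 ≡ 100 (mod 391)
10^4 ≡ 100^2 = 10000 ≡ 225 (mod 391)
10^8 ≡ 225^2 = 50625 ≡ 186 (mod 391)
10^16 ≡ 186^2 = 34596 ≡ 188 (mod 391)
10^32 ≡ 188^2 = 35344 ≡ 154 (mod 391)
10^64 ≡ 154^2 = 23716 ≡ 256 (mod 391)
10^128 ≡ 256^2 = 65536 ≡ 239 (mod 391)
10^256 ≡ 239^2 = 57121 ≡ 35 (mod 391)
390 = 256 + 128 + 4 + 2 in binary powers of 2.
So 10^390 ≡ 35 · 239 · 225 · 100 ≡ 349 (mod 391).
Since 349 ≠ 1, base 10 is a Fermat witness: 391 is composite.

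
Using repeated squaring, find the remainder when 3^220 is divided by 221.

55

3^1 ≡ 3 (mod 221)
3^2 ≡ 3^2 = 9 ≡ 9 (mod 221)
3^4 ≡ 9^2 = 81 ≡ 81 (mod 221)
3^8 ≡ 81^2 = 6561 ≡ 152 (mod 221)
3^16 ≡ 152^2 = 23104 ≡ 120 (mod 221)
3^32 ≡ 120^2 = 14400 ≡ 35 (mod 221)
3^64 ≡ 35^2 = 1225 ≡ 120 (mod 221)
3^128 ≡ 120^2 = 14400 ≡ 35 (mod 221)
220 = 128 + 64 + 16 + 8 + 4 in binary powers of 2.
So 3^220 ≡ 35 · 120 · 120 · 152 · 81 ≡ 55 (mod 221).
Since 55 ≠ 1, base 3 is a Fermat witness: 221 is composite.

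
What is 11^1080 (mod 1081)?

581

11^1 ≡ 11 (mod 1081)
11^2 ≡ 11^2 = 121 ≡ 121 (mod 1081)
11^4 ≡ 121^2 = 14641 ≡ 588 (mod 1081)
11^8 ≡ 588^2 = 345744 ≡ 905 (mod 1081)
11^16 ≡ 905^2 = 819025 ≡ 708 (mod 1081)
11^32 ≡ 708^2 = 501264 ≡ 761 (mod 1081)
11^64 ≡ 761^2 = 579121 ≡ 786 (mod 1081)
11^128 ≡ 786^2 = 617796 ≡ 545 (mod 1081)
11^256 ≡ 545^2 = 297025 ≡ 831 (mod 1081)
11^512 ≡ 831^2 = 690561 ≡ 883 (mod 1081)
11^1024 ≡ 883^2 = 779689 ≡ 288 (mod 1081)
1080 = 1024 + 32 + 16 + 8 in binary powers of 2.
So 11^1080 ≡ 288 · 761 · 708 · 905 ≡ 581 (mod 1081).
Since 581 ≠ 1, base 11 is a Fermat witness: 1081 is composite.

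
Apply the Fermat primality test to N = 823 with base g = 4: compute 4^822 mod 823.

4^1 ≡ 4 (mod 823)
4^2 ≡ 4^2 = 16 ≡ 16 (mod 823)
4^4 ≡ 16^2 = 256 ≡ 256 (mod 823)
4^8 ≡ 256^2 = 65536 ≡ 519 (mod 823)
4^16 ≡ 519^2 = 269361 ≡ 240 (mod 823)
4^32 ≡ 240^2 = 57600 ≡ 813 (mod 823)
4^64 ≡ 813^2 = 660969 ≡ 100 (mod 823)
4^128 ≡ 100^2 = 10000 ≡ 124 (mod 823)
4^256 ≡ 124^2 = 15376 ≡ 562 (mod 823)
4^512 ≡ 562^2 = 315844 ≡ 635 (mod 823)
822 = 512 + 256 + 32 + 16 + 4 + 2 in binary powers of 2.
So 4^822 ≡ 635 · 562 · 813 · 240 · 256 · 16 ≡ 1 (mod 823).
Since the result is 1, base 4 gives no evidence that 823 is composite.

1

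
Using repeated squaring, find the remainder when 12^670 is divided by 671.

12^1 ≡ 12 (mod 671)
12^2 ≡ 12^2 = 144 ≡ 144 (mod 671)
12^4 ≡ 144^2 = 20736 ≡ 606 (mod 671)
12^8 ≡ 606^2 = 367236 ≡ 199 (mod 671)
12^16 ≡ 199^2 = 39601 ≡ 12 (mod 671)
12^32 ≡ 12^2 = 144 ≡ 144 (mod 671)
12^64 ≡ 144^2 = 20736 ≡ 606 (mod 671)
12^128 ≡ 606^2 = 367236 ≡ 199 (mod 671)
12^256 ≡ 199^2 = 39601 ≡ 12 (mod 671)
12^512 ≡ 12^2 = 144 ≡ 144 (mod 671)
670 = 512 + 128 + 16 + 8 + 4 + 2 in binary powers of 2.
So 12^670 ≡ 144 · 199 · 12 · 199 · 606 · 144 ≡ 474 (mod 671).
Since 474 ≠ 1, base 12 is a Fermat witness: 671 is composite.

474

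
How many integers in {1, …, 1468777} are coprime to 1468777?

Factor: 1468777 = 71 · 137 · 151.
φ(1468777) = (71−1) · (137−1) · (151−1) = 70 · 136 · 150 = 1428000.

1428000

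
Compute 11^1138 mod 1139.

11^1 ≡ 11 (mod 1139)
11^2 ≡ 11^2 = 121 ≡ 121 (mod 1139)
11^4 ≡ 121^2 = 14641 ≡ 973 (mod 1139)
11^8 ≡ 973^2 = 946729 ≡ 220 (mod 1139)
11^16 ≡ 220^2 = 48400 ≡ 562 (mod 1139)
11^32 ≡ 562^2 = 315844 ≡ 341 (mod 1139)
11^64 ≡ 341^2 = 116281 ≡ 103 (mod 1139)
11^128 ≡ 103^2 = 10609 ≡ 358 (mod 1139)
11^256 ≡ 358^2 = 128164 ≡ 596 (mod 1139)
11^512 ≡ 596^2 = 355216 ≡ 987 (mod 1139)
11^1024 ≡ 987^2 = 974169 ≡ 324 (mod 1139)
1138 = 1024 + 64 + 32 + 16 + 2 in binary powers of 2.
So 11^1138 ≡ 324 · 103 · 341 · 562 · 121 ≡ 495 (mod 1139).
Since 495 ≠ 1, base 11 is a Fermat witness: 1139 is composite.

495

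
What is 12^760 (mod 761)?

1

12^1 ≡ 12 (mod 761)
12^2 ≡ 12^2 = 144 ≡ 144 (mod 761)
12^4 ≡ 144^2 = 20736 ≡ 189 (mod 761)
12^8 ≡ 189^2 = 35721 ≡ 715 (mod 761)
12^16 ≡ 715^2 = 511225 ≡ 594 (mod 761)
12^32 ≡ 594^2 = 352836 ≡ 493 (mod 761)
12^64 ≡ 493^2 = 243049 ≡ 290 (mod 761)
12^128 ≡ 290^2 = 84100 ≡ 390 (mod 761)
12^256 ≡ 390^2 = 152100 ≡ 661 (mod 761)
12^512 ≡ 661^2 = 436921 ≡ 107 (mod 761)
760 = 512 + 128 + 64 + 32 + 16 + 8 in binary powers of 2.
So 12^760 ≡ 107 · 390 · 290 · 493 · 594 · 715 ≡ 1 (mod 761).
Since the result is 1, base 12 gives no evidence that 761 is composite.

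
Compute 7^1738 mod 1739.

636

7^1 ≡ 7 (mod 1739)
7^2 ≡ 7^2 = 49 ≡ 49 (mod 1739)
7^4 ≡ 49^2 = 2401 ≡ 662 (mod 1739)
7^8 ≡ 662^2 = 438244 ≡ 16 (mod 1739)
7^16 ≡ 16^2 = 256 ≡ 256 (mod 1739)
7^32 ≡ 256^2 = 65536 ≡ 1193 (mod 1739)
7^64 ≡ 1193^2 = 1423249 ≡ 747 (mod 1739)
7^128 ≡ 747^2 = 558009 ≡ 1529 (mod 1739)
7^256 ≡ 1529^2 = 2337841 ≡ 625 (mod 1739)
7^512 ≡ 625^2 = 390625 ≡ 1089 (mod 1739)
7^1024 ≡ 1089^2 = 1185921 ≡ 1662 (mod 1739)
1738 = 1024 + 512 + 128 + 64 + 8 + 2 in binary powers of 2.
So 7^1738 ≡ 1662 · 1089 · 1529 · 747 · 16 · 49 ≡ 636 (mod 1739).
Since 636 ≠ 1, base 7 is a Fermat witness: 1739 is composite.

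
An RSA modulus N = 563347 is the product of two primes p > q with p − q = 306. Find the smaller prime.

613

Since p = q + 306, we have 563347 = q(q + 306), so q² + 306q − 563347 = 0.
Discriminant: 306² + 4·563347 = 93636 + 2253388 = 2347024; √2347024 = 1532.
q = (−306 + 1532)/2 = 613, and p = q + 306 = 919.
Check: 613 · 919 = 563347.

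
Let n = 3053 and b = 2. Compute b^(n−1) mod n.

2^1 ≡ 2 (mod 3053)
2^2 ≡ 2^2 = 4 ≡ 4 (mod 3053)
2^4 ≡ 4^2 = 16 ≡ 16 (mod 3053)
2^8 ≡ 16^2 = 256 ≡ 256 (mod 3053)
2^16 ≡ 256^2 = 65536 ≡ 1423 (mod 3053)
2^32 ≡ 1423^2 = 2024929 ≡ 790 (mod 3053)
2^64 ≡ 790^2 = 624100 ≡ 1288 (mod 3053)
2^128 ≡ 1288^2 = 1658944 ≡ 1165 (mod 3053)
2^256 ≡ 1165^2 = 1357225 ≡ 1693 (mod 3053)
2^512 ≡ 1693^2 = 2866249 ≡ 2535 (mod 3053)
2^1024 ≡ 2535^2 = 6426225 ≡ 2713 (mod 3053)
2^2048 ≡ 2713^2 = 7360369 ≡ 2639 (mod 3053)
3052 = 2048 + 512 + 256 + 128 + 64 + 32 + 8 + 4 in binary powers of 2.
So 2^3052 ≡ 2639 · 2535 · 1693 · 1165 · 1288 · 790 · 256 · 16 ≡ 2968 (mod 3053).
Since 2968 ≠ 1, base 2 is a Fermat witness: 3053 is composite.

2968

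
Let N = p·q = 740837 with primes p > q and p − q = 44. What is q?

839

Since p = q + 44, we have 740837 = q(q + 44), so q² + 44q − 740837 = 0.
Discriminant: 44² + 4·740837 = 1936 + 2963348 = 2965284; √2965284 = 1722.
q = (−44 + 1722)/2 = 839, and p = q + 44 = 883.
Check: 839 · 883 = 740837.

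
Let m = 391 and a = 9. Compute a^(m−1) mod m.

123

9^1 ≡ 9 (mod 391)
9^2 ≡ 9^2 = 81 ≡ 81 (mod 391)
9^4 ≡ 81^2 = 6561 ≡ 305 (mod 391)
9^8 ≡ 305^2 = 93025 ≡ 358 (mod 391)
9^16 ≡ 358^2 = 128164 ≡ 307 (mod 391)
9^32 ≡ 307^2 = 94249 ≡ 18 (mod 391)
9^64 ≡ 18^2 = 324 ≡ 324 (mod 391)
9^128 ≡ 324^2 = 104976 ≡ 188 (mod 391)
9^256 ≡ 188^2 = 35344 ≡ 154 (mod 391)
390 = 256 + 128 + 4 + 2 in binary powers of 2.
So 9^390 ≡ 154 · 188 · 305 · 81 ≡ 123 (mod 391).
Since 123 ≠ 1, base 9 is a Fermat witness: 391 is composite.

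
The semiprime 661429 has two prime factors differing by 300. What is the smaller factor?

677

Since p = q + 300, we have 661429 = q(q + 300), so q² + 300q − 661429 = 0.
Discriminant: 300² + 4·661429 = 90000 + 2645716 = 2735716; √2735716 = 1654.
q = (−300 + 1654)/2 = 677, and p = q + 300 = 977.
Check: 677 · 977 = 661429.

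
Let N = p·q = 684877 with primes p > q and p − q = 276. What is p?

977

Since p = q + 276, we have 684877 = q(q + 276), so q² + 276q − 684877 = 0.
Discriminant: 276² + 4·684877 = 76176 + 2739508 = 2815684; √2815684 = 1678.
q = (−276 + 1678)/2 = 701, and p = q + 276 = 977.
Check: 701 · 977 = 684877.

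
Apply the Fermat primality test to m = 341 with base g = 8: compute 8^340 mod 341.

1

8^1 ≡ 8 (mod 341)
8^2 ≡ 8^2 = 64 ≡ 64 (mod 341)
8^4 ≡ 64^2 = 4096 ≡ 4 (mod 341)
8^8 ≡ 4^2 = 16 ≡ 16 (mod 341)
8^16 ≡ 16^2 = 256 ≡ 256 (mod 341)
8^32 ≡ 256^2 = 65536 ≡ 64 (mod 341)
8^64 ≡ 64^2 = 4096 ≡ 4 (mod 341)
8^128 ≡ 4^2 = 16 ≡ 16 (mod 341)
8^256 ≡ 16^2 = 256 ≡ 256 (mod 341)
340 = 256 + 64 + 16 + 4 in binary powers of 2.
So 8^340 ≡ 256 · 4 · 256 · 4 ≡ 1 (mod 341).
Since the result is 1, base 8 gives no evidence that 341 is composite.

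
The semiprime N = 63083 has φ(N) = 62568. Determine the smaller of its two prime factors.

φ(n) = (p−1)(q−1) = n − (p+q) + 1, so p + q = 63083 − 62568 + 1 = 516.
p and q are the roots of t² − 516t + 63083 = 0.
Discriminant: 516² − 4·63083 = 266256 − 252332 = 13924; √13924 = 118.
q = (516 − 118)/2 = 199, p = (516 + 118)/2 = 317.
Check: 199 · 317 = 63083.

199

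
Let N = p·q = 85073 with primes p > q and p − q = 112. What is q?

Since p = q + 112, we have 85073 = q(q + 112), so q² + 112q − 85073 = 0.
Discriminant: 112² + 4·85073 = 12544 + 340292 = 352836; √352836 = 594.
q = (−112 + 594)/2 = 241, and p = q + 112 = 353.
Check: 241 · 353 = 85073.

241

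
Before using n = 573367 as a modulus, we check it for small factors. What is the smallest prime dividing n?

573367 is odd.
Digit sum 31, not divisible by 3.
Ends in 7: not divisible by 5.
7: 573367 = 7·81909 + 4
11: 573367 = 11·52124 + 3
13: 573367 = 13·44105 + 2
17: 573367 = 17·33727 + 8
19: 573367 = 19·30177 + 4
23: 573367 = 23·24929

23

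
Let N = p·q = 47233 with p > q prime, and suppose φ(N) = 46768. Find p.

φ(n) = (p−1)(q−1) = n − (p+q) + 1, so p + q = 47233 − 46768 + 1 = 466.
p and q are the roots of t² − 466t + 47233 = 0.
Discriminant: 466² − 4·47233 = 217156 − 188932 = 28224; √28224 = 168.
q = (466 − 168)/2 = 149, p = (466 + 168)/2 = 317.
Check: 149 · 317 = 47233.

317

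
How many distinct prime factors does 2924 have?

3

2924 = 2^2 · 731
731 = 17 · 43
2924 = 2^2 · 17 · 43, which has 3 distinct prime factors.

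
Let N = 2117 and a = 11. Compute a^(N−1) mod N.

401

11^1 ≡ 11 (mod 2117)
11^2 ≡ 11^2 = 121 ≡ 121 (mod 2117)
11^4 ≡ 121^2 = 14641 ≡ 1939 (mod 2117)
11^8 ≡ 1939^2 = 3759721 ≡ 2046 (mod 2117)
11^16 ≡ 2046^2 = 4186116 ≡ 807 (mod 2117)
11^32 ≡ 807^2 = 651249 ≡ 1330 (mod 2117)
11^64 ≡ 1330^2 = 1768900 ≡ 1205 (mod 2117)
11^128 ≡ 1205^2 = 1452025 ≡ 1880 (mod 2117)
11^256 ≡ 1880^2 = 3534400 ≡ 1127 (mod 2117)
11^512 ≡ 1127^2 = 1270129 ≡ 2046 (mod 2117)
11^1024 ≡ 2046^2 = 4186116 ≡ 807 (mod 2117)
11^2048 ≡ 807^2 = 651249 ≡ 1330 (mod 2117)
2116 = 2048 + 64 + 4 in binary powers of 2.
So 11^2116 ≡ 1330 · 1205 · 1939 ≡ 401 (mod 2117).
Since 401 ≠ 1, base 11 is a Fermat witness: 2117 is composite.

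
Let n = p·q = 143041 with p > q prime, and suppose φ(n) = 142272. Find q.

313

φ(n) = (p−1)(q−1) = n − (p+q) + 1, so p + q = 143041 − 142272 + 1 = 770.
p and q are the roots of t² − 770t + 143041 = 0.
Discriminant: 770² − 4·143041 = 592900 − 572164 = 20736; √20736 = 144.
q = (770 − 144)/2 = 313, p = (770 + 144)/2 = 457.
Check: 313 · 457 = 143041.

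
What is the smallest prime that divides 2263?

2263 is odd.
Digit sum 13, not divisible by 3.
Ends in 3: not divisible by 5.
7: 2263 = 7·323 + 2
11: 2263 = 11·205 + 8
13: 2263 = 13·174 + 1
17: 2263 = 17·133 + 2
19: 2263 = 19·119 + 2
23: 2263 = 23·98 + 9
29: 2263 = 29·78 + 1
31: 2263 = 31·73

31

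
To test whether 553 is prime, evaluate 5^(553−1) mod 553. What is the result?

141

5^1 ≡ 5 (mod 553)
5^2 ≡ 5^2 = 25 ≡ 25 (mod 553)
5^4 ≡ 25^2 = 625 ≡ 72 (mod 553)
5^8 ≡ 72^2 = 5184 ≡ 207 (mod 553)
5^16 ≡ 207^2 = 42849 ≡ 268 (mod 553)
5^32 ≡ 268^2 = 71824 ≡ 487 (mod 553)
5^64 ≡ 487^2 = 237169 ≡ 485 (mod 553)
5^128 ≡ 485^2 = 235225 ≡ 200 (mod 553)
5^256 ≡ 200^2 = 40000 ≡ 184 (mod 553)
5^512 ≡ 184^2 = 33856 ≡ 123 (mod 553)
552 = 512 + 32 + 8 in binary powers of 2.
So 5^552 ≡ 123 · 487 · 207 ≡ 141 (mod 553).
Since 141 ≠ 1, base 5 is a Fermat witness: 553 is composite.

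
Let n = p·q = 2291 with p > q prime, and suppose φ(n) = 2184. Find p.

79

φ(n) = (p−1)(q−1) = n − (p+q) + 1, so p + q = 2291 − 2184 + 1 = 108.
p and q are the roots of t² − 108t + 2291 = 0.
Discriminant: 108² − 4·2291 = 11664 − 9164 = 2500; √2500 = 50.
q = (108 − 50)/2 = 29, p = (108 + 50)/2 = 79.
Check: 29 · 79 = 2291.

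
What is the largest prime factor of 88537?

88537 = 29 · 3053
3053 = 43 · 71
71 is prime.
So 88537 = 29 · 43 · 71; the largest prime factor is 71.

71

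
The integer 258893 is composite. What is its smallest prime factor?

258893 is odd.
Digit sum 35, not divisible by 3.
Ends in 3: not divisible by 5.
7: 258893 = 7·36984 + 5
11: 258893 = 11·23535 + 8
13: 258893 = 13·19914 + 11
17: 258893 = 17·15229

17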